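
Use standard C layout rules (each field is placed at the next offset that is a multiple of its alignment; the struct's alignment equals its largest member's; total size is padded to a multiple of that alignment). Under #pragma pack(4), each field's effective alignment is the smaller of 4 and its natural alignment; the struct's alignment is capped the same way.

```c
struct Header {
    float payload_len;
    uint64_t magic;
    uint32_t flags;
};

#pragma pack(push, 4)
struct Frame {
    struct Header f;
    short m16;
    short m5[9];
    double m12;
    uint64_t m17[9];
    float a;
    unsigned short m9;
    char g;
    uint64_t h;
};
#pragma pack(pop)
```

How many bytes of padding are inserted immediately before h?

1

Header: payload_len at 0 (size 4, align 4) → ends 4; pad 4 to align 8 for magic; magic at 8 (size 8, align 8) → ends 16; flags at 16 (size 4, align 4) → ends 20; tail pad 4 to reach multiple of 8; total 24 bytes, alignment 8
f at 0 (size 24, align 4) → ends 24
m16 at 24 (size 2, align 2) → ends 26
m5 at 26 (size 18, align 2) → ends 44
m12 at 44 (size 8, align 4) → ends 52
m17 at 52 (size 72, align 4) → ends 124
a at 124 (size 4, align 4) → ends 128
m9 at 128 (size 2, align 2) → ends 130
g at 130 (size 1, align 1) → ends 131
pad 1 to align 4 for h
h at 132 (size 8, align 4) → ends 140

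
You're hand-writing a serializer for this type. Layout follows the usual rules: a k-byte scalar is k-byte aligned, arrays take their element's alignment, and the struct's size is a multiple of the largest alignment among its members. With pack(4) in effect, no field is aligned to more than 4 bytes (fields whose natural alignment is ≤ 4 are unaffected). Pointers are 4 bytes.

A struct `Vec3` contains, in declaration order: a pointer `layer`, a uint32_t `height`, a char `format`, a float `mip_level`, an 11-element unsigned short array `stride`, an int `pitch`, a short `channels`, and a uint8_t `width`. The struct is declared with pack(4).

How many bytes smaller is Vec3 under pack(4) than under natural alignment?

0

natural layout:
  layer at 0 (size 4, align 4) → ends 4
  height at 4 (size 4, align 4) → ends 8
  format at 8 (size 1, align 1) → ends 9
  pad 3 to align 4 for mip_level
  mip_level at 12 (size 4, align 4) → ends 16
  stride at 16 (size 22, align 2) → ends 38
  pad 2 to align 4 for pitch
  pitch at 40 (size 4, align 4) → ends 44
  channels at 44 (size 2, align 2) → ends 46
  width at 46 (size 1, align 1) → ends 47
  tail pad 1 to reach multiple of 4
  total 48 bytes, alignment 4
packed(4) layout:
  layer at 0 (size 4, align 4) → ends 4
  height at 4 (size 4, align 4) → ends 8
  format at 8 (size 1, align 1) → ends 9
  pad 3 to align 4 for mip_level
  mip_level at 12 (size 4, align 4) → ends 16
  stride at 16 (size 22, align 2) → ends 38
  pad 2 to align 4 for pitch
  pitch at 40 (size 4, align 4) → ends 44
  channels at 44 (size 2, align 2) → ends 46
  width at 46 (size 1, align 1) → ends 47
  tail pad 1 to reach multiple of 4
  total 48 bytes, alignment 4
48 − 48 = 0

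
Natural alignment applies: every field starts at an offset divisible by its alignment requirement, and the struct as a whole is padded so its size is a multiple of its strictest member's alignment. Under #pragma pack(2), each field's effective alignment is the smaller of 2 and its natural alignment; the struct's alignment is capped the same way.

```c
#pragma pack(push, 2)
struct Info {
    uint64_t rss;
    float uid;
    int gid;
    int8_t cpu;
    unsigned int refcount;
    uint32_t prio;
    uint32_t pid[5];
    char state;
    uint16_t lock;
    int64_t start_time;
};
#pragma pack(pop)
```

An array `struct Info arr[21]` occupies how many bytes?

1218

rss at 0 (size 8, align 2) → ends 8
uid at 8 (size 4, align 2) → ends 12
gid at 12 (size 4, align 2) → ends 16
cpu at 16 (size 1, align 1) → ends 17
pad 1 to align 2 for refcount
refcount at 18 (size 4, align 2) → ends 22
prio at 22 (size 4, align 2) → ends 26
pid at 26 (size 20, align 2) → ends 46
state at 46 (size 1, align 1) → ends 47
pad 1 to align 2 for lock
lock at 48 (size 2, align 2) → ends 50
start_time at 50 (size 8, align 2) → ends 58
total 58 bytes, alignment 2
array of 21: 21 × 58 = 1218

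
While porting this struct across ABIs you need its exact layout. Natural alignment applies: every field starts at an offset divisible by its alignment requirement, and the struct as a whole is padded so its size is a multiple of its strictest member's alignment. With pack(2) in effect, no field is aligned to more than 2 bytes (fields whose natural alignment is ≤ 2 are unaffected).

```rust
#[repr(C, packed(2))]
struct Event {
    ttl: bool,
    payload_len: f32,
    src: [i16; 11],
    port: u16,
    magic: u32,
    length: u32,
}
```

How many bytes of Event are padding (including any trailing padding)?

@0: ttl [1B, align 1] → 1
+1 pad (align 2)
@2: payload_len [4B, align 2] → 6
@6: src [22B, align 2] → 28
@28: port [2B, align 2] → 30
@30: magic [4B, align 2] → 34
@34: length [4B, align 2] → 38
size 38, align 2
data bytes 37, size 38 → padding 1

1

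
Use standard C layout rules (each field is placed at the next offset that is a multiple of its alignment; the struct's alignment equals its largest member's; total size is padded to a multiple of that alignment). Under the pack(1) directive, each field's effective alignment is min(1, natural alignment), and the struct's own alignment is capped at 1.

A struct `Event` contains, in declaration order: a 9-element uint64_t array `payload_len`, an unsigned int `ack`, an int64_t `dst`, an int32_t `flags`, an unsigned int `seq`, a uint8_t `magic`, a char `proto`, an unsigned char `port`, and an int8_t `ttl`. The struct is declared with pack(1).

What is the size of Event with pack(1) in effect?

96

@0: payload_len [72B, align 1] → 72
@72: ack [4B, align 1] → 76
@76: dst [8B, align 1] → 84
@84: flags [4B, align 1] → 88
@88: seq [4B, align 1] → 92
@92: magic [1B, align 1] → 93
@93: proto [1B, align 1] → 94
@94: port [1B, align 1] → 95
@95: ttl [1B, align 1] → 96
size 96, align 1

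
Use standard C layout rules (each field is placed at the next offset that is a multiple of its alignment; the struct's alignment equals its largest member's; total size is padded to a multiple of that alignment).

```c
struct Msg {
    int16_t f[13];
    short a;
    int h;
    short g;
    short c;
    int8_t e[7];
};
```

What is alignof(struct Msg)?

member alignments: f=2, a=2, h=4, g=2, c=2, e=1
max = 4

4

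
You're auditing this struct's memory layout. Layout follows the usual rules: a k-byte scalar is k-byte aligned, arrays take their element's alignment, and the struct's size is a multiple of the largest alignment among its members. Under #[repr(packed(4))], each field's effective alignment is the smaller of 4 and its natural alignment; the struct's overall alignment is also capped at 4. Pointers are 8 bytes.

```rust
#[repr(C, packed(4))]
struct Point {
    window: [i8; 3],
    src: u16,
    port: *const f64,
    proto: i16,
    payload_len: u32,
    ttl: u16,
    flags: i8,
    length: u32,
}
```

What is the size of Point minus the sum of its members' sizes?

6

@0: window [3B, align 1] → 3
+1 pad (align 2)
@4: src [2B, align 2] → 6
+2 pad (align 4)
@8: port [8B, align 4] → 16
@16: proto [2B, align 2] → 18
+2 pad (align 4)
@20: payload_len [4B, align 4] → 24
@24: ttl [2B, align 2] → 26
@26: flags [1B, align 1] → 27
+1 pad (align 4)
@28: length [4B, align 4] → 32
size 32, align 4
data bytes 26, size 32 → padding 6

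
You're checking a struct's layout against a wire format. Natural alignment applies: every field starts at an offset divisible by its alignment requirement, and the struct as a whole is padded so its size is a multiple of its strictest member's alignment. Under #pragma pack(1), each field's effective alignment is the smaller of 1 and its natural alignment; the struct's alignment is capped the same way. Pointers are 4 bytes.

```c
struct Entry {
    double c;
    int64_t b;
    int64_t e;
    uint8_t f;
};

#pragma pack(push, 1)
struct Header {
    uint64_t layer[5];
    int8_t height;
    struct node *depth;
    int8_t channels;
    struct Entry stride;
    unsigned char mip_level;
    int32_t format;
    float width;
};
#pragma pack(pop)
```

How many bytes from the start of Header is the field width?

83

Entry: 0..8  c  (8B, 8-aligned); 8..16  b  (8B, 8-aligned); 16..24  e  (8B, 8-aligned); 24..25  f  (1B, 1-aligned); 25..32  -- tail padding (7B); sizeof = 32, alignof = 8
0..40  layer  (40B, 1-aligned)
40..41  height  (1B, 1-aligned)
41..45  depth  (4B, 1-aligned)
45..46  channels  (1B, 1-aligned)
46..78  stride  (32B, 1-aligned)
78..79  mip_level  (1B, 1-aligned)
79..83  format  (4B, 1-aligned)
83..87  width  (4B, 1-aligned)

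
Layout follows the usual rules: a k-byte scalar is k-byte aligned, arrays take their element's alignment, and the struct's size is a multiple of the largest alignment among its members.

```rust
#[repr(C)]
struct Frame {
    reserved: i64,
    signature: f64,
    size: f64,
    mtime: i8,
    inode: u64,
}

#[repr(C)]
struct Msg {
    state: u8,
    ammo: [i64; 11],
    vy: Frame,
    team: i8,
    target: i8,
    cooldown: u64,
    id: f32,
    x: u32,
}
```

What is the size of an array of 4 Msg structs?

Frame: 0..8  reserved  (8B, 8-aligned); 8..16  signature  (8B, 8-aligned); 16..24  size  (8B, 8-aligned); 24..25  mtime  (1B, 1-aligned); 25..32  -- padding (7B); 32..40  inode  (8B, 8-aligned); sizeof = 40, alignof = 8
0..1  state  (1B, 1-aligned)
1..8  -- padding (7B)
8..96  ammo  (88B, 8-aligned)
96..136  vy  (40B, 8-aligned)
136..137  team  (1B, 1-aligned)
137..138  target  (1B, 1-aligned)
138..144  -- padding (6B)
144..152  cooldown  (8B, 8-aligned)
152..156  id  (4B, 4-aligned)
156..160  x  (4B, 4-aligned)
sizeof = 160, alignof = 8
array of 4: 4 × 160 = 640

640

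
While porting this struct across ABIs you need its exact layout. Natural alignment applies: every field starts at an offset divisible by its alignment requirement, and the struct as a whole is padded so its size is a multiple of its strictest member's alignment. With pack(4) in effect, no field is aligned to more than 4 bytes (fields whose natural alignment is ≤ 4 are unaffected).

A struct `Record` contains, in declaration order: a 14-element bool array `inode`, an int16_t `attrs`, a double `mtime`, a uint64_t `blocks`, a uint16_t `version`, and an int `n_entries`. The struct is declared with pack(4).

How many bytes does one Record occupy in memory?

40

@0: inode [14B, align 1] → 14
@14: attrs [2B, align 2] → 16
@16: mtime [8B, align 4] → 24
@24: blocks [8B, align 4] → 32
@32: version [2B, align 2] → 34
+2 pad (align 4)
@36: n_entries [4B, align 4] → 40
size 40, align 4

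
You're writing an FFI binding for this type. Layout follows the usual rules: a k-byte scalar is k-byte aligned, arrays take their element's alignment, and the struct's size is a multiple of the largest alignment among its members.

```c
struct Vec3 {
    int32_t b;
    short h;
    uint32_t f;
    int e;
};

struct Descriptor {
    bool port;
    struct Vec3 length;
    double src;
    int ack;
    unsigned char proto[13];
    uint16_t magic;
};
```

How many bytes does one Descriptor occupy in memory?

Vec3: 0..4  b  (4B, 4-aligned); 4..6  h  (2B, 2-aligned); 6..8  -- padding (2B); 8..12  f  (4B, 4-aligned); 12..16  e  (4B, 4-aligned); sizeof = 16, alignof = 4
0..1  port  (1B, 1-aligned)
1..4  -- padding (3B)
4..20  length  (16B, 4-aligned)
20..24  -- padding (4B)
24..32  src  (8B, 8-aligned)
32..36  ack  (4B, 4-aligned)
36..49  proto  (13B, 1-aligned)
49..50  -- padding (1B)
50..52  magic  (2B, 2-aligned)
52..56  -- tail padding (4B)
sizeof = 56, alignof = 8

56 bytes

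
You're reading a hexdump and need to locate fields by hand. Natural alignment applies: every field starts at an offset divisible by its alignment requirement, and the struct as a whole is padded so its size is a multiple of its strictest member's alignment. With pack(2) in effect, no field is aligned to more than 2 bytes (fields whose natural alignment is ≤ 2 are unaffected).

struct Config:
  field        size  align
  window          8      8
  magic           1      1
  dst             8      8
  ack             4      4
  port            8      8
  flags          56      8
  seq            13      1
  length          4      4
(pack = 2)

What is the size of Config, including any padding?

104

@0: window [8B, align 2] → 8
@8: magic [1B, align 1] → 9
+1 pad (align 2)
@10: dst [8B, align 2] → 18
@18: ack [4B, align 2] → 22
@22: port [8B, align 2] → 30
@30: flags [56B, align 2] → 86
@86: seq [13B, align 1] → 99
+1 pad (align 2)
@100: length [4B, align 2] → 104
size 104, align 2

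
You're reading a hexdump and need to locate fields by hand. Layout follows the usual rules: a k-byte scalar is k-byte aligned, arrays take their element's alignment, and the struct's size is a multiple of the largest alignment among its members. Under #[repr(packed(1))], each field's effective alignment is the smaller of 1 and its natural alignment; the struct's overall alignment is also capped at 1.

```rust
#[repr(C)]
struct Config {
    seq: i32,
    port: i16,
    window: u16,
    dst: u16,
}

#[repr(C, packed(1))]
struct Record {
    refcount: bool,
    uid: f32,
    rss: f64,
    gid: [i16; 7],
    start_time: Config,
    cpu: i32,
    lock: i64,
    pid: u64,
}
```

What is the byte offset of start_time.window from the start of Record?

33

Config: 0..4  seq  (4B, 4-aligned); 4..6  port  (2B, 2-aligned); 6..8  window  (2B, 2-aligned); 8..10  dst  (2B, 2-aligned); 10..12  -- tail padding (2B); sizeof = 12, alignof = 4
0..1  refcount  (1B, 1-aligned)
1..5  uid  (4B, 1-aligned)
5..13  rss  (8B, 1-aligned)
13..27  gid  (14B, 1-aligned)
27..39  start_time  (12B, 1-aligned)
within Config: window at 6
27 + 6 = 33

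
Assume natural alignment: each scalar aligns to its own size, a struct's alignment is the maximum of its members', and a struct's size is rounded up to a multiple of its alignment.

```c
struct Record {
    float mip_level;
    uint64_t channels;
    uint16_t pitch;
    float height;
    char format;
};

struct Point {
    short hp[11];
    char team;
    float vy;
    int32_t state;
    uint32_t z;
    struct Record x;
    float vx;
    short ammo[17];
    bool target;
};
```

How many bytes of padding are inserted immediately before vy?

Record: 0..4  mip_level  (4B, 4-aligned); 4..8  -- padding (4B); 8..16  channels  (8B, 8-aligned); 16..18  pitch  (2B, 2-aligned); 18..20  -- padding (2B); 20..24  height  (4B, 4-aligned); 24..25  format  (1B, 1-aligned); 25..32  -- tail padding (7B); sizeof = 32, alignof = 8
0..22  hp  (22B, 2-aligned)
22..23  team  (1B, 1-aligned)
23..24  -- padding (1B)
24..28  vy  (4B, 4-aligned)

1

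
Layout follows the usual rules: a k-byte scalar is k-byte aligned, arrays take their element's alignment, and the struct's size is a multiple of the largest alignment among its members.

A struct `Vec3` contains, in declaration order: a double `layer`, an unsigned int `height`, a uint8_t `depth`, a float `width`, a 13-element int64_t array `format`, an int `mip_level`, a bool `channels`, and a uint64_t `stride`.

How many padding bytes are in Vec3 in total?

10

0..8  layer  (8B, 8-aligned)
8..12  height  (4B, 4-aligned)
12..13  depth  (1B, 1-aligned)
13..16  -- padding (3B)
16..20  width  (4B, 4-aligned)
20..24  -- padding (4B)
24..128  format  (104B, 8-aligned)
128..132  mip_level  (4B, 4-aligned)
132..133  channels  (1B, 1-aligned)
133..136  -- padding (3B)
136..144  stride  (8B, 8-aligned)
sizeof = 144, alignof = 8
data bytes 134, size 144 → padding 10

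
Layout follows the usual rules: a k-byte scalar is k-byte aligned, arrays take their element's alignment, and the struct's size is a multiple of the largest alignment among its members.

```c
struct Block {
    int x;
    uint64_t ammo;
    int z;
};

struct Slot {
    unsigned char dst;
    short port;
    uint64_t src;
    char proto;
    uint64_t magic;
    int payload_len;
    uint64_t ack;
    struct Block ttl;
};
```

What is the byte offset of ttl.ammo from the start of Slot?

Block: 0..4  x  (4B, 4-aligned); 4..8  -- padding (4B); 8..16  ammo  (8B, 8-aligned); 16..20  z  (4B, 4-aligned); 20..24  -- tail padding (4B); sizeof = 24, alignof = 8
0..1  dst  (1B, 1-aligned)
1..2  -- padding (1B)
2..4  port  (2B, 2-aligned)
4..8  -- padding (4B)
8..16  src  (8B, 8-aligned)
16..17  proto  (1B, 1-aligned)
17..24  -- padding (7B)
24..32  magic  (8B, 8-aligned)
32..36  payload_len  (4B, 4-aligned)
36..40  -- padding (4B)
40..48  ack  (8B, 8-aligned)
48..72  ttl  (24B, 8-aligned)
within Block: ammo at 8
48 + 8 = 56

56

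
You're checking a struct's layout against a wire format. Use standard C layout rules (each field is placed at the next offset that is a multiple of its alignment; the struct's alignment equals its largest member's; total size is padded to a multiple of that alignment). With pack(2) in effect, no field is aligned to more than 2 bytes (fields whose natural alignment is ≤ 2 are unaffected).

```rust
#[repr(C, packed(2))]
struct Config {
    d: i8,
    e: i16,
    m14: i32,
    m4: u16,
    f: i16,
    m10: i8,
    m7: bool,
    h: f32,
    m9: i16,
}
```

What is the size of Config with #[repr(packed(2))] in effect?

0..1  d  (1B, 1-aligned)
1..2  -- padding (1B)
2..4  e  (2B, 2-aligned)
4..8  m14  (4B, 2-aligned)
8..10  m4  (2B, 2-aligned)
10..12  f  (2B, 2-aligned)
12..13  m10  (1B, 1-aligned)
13..14  m7  (1B, 1-aligned)
14..18  h  (4B, 2-aligned)
18..20  m9  (2B, 2-aligned)
sizeof = 20, alignof = 2

20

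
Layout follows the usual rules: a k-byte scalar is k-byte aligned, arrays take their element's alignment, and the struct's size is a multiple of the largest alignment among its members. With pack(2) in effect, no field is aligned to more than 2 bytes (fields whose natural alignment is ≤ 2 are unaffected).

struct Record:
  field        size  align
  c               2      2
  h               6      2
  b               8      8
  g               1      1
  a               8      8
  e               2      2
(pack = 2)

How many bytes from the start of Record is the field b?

0..2  c  (2B, 2-aligned)
2..8  h  (6B, 2-aligned)
8..16  b  (8B, 2-aligned)

8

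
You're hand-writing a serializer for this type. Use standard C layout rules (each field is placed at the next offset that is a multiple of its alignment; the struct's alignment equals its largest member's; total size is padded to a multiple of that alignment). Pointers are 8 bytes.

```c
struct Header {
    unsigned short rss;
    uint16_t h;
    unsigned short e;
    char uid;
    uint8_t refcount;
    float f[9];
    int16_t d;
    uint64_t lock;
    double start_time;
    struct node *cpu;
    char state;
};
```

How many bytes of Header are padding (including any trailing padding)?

rss at 0 (size 2, align 2) → ends 2
h at 2 (size 2, align 2) → ends 4
e at 4 (size 2, align 2) → ends 6
uid at 6 (size 1, align 1) → ends 7
refcount at 7 (size 1, align 1) → ends 8
f at 8 (size 36, align 4) → ends 44
d at 44 (size 2, align 2) → ends 46
pad 2 to align 8 for lock
lock at 48 (size 8, align 8) → ends 56
start_time at 56 (size 8, align 8) → ends 64
cpu at 64 (size 8, align 8) → ends 72
state at 72 (size 1, align 1) → ends 73
tail pad 7 to reach multiple of 8
total 80 bytes, alignment 8
data bytes 71, size 80 → padding 9

9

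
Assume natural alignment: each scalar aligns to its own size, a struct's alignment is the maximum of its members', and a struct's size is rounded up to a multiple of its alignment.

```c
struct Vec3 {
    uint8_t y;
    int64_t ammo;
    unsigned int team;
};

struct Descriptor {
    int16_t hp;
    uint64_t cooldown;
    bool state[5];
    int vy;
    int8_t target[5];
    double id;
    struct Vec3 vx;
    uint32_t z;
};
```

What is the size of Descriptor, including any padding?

80 bytes

Vec3: @0: y [1B, align 1] → 1; +7 pad (align 8); @8: ammo [8B, align 8] → 16; @16: team [4B, align 4] → 20; +4 tail pad (align 8); size 24, align 8
@0: hp [2B, align 2] → 2
+6 pad (align 8)
@8: cooldown [8B, align 8] → 16
@16: state [5B, align 1] → 21
+3 pad (align 4)
@24: vy [4B, align 4] → 28
@28: target [5B, align 1] → 33
+7 pad (align 8)
@40: id [8B, align 8] → 48
@48: vx [24B, align 8] → 72
@72: z [4B, align 4] → 76
+4 tail pad (align 8)
size 80, align 8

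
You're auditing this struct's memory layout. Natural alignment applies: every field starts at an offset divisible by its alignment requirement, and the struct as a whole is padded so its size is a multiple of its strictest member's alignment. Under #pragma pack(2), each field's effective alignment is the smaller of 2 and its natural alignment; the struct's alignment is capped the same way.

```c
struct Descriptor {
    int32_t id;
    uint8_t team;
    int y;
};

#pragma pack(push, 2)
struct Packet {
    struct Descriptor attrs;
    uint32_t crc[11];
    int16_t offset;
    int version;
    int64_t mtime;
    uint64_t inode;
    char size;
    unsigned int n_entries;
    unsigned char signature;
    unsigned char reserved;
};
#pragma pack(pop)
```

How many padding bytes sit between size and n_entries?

1

Descriptor: id at 0 (size 4, align 4) → ends 4; team at 4 (size 1, align 1) → ends 5; pad 3 to align 4 for y; y at 8 (size 4, align 4) → ends 12; total 12 bytes, alignment 4
attrs at 0 (size 12, align 2) → ends 12
crc at 12 (size 44, align 2) → ends 56
offset at 56 (size 2, align 2) → ends 58
version at 58 (size 4, align 2) → ends 62
mtime at 62 (size 8, align 2) → ends 70
inode at 70 (size 8, align 2) → ends 78
size at 78 (size 1, align 1) → ends 79
pad 1 to align 2 for n_entries
n_entries at 80 (size 4, align 2) → ends 84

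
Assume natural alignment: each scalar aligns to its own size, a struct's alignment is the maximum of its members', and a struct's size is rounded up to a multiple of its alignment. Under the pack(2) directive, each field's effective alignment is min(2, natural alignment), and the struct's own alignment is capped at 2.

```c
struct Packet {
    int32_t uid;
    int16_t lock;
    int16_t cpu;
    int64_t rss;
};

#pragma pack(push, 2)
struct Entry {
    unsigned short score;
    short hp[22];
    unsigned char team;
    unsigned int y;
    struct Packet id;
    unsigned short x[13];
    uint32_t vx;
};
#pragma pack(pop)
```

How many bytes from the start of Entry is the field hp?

2

Packet: 0..4  uid  (4B, 4-aligned); 4..6  lock  (2B, 2-aligned); 6..8  cpu  (2B, 2-aligned); 8..16  rss  (8B, 8-aligned); sizeof = 16, alignof = 8
0..2  score  (2B, 2-aligned)
2..46  hp  (44B, 2-aligned)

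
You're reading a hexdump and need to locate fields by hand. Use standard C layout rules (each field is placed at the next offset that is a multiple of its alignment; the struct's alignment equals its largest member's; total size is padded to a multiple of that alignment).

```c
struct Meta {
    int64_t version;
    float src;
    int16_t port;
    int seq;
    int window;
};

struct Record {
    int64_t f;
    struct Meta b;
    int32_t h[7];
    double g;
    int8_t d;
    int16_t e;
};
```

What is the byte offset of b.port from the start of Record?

Meta: version at 0 (size 8, align 8) → ends 8; src at 8 (size 4, align 4) → ends 12; port at 12 (size 2, align 2) → ends 14; pad 2 to align 4 for seq; seq at 16 (size 4, align 4) → ends 20; window at 20 (size 4, align 4) → ends 24; total 24 bytes, alignment 8
f at 0 (size 8, align 8) → ends 8
b at 8 (size 24, align 8) → ends 32
within Meta: port at 12
8 + 12 = 20

20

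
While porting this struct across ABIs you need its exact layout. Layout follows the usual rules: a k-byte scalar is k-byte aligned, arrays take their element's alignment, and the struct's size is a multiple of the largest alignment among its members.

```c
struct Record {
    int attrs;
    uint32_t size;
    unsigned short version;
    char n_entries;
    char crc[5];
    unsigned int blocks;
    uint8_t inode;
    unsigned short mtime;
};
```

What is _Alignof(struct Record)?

4

member alignments: attrs=4, size=4, version=2, n_entries=1, crc=1, blocks=4, inode=1, mtime=2
max = 4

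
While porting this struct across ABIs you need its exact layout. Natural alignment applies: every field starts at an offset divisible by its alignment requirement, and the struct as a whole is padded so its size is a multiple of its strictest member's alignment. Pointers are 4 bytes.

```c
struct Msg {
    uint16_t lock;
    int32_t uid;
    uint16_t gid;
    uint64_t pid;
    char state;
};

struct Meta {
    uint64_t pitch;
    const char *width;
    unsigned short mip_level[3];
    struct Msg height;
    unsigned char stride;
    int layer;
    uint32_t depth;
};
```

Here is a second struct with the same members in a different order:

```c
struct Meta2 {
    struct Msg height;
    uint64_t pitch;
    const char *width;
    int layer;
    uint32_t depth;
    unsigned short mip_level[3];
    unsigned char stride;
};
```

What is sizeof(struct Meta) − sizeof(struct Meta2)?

Msg: 0..2  lock  (2B, 2-aligned); 2..4  -- padding (2B); 4..8  uid  (4B, 4-aligned); 8..10  gid  (2B, 2-aligned); 10..16  -- padding (6B); 16..24  pid  (8B, 8-aligned); 24..25  state  (1B, 1-aligned); 25..32  -- tail padding (7B); sizeof = 32, alignof = 8
0..8  pitch  (8B, 8-aligned)
8..12  width  (4B, 4-aligned)
12..18  mip_level  (6B, 2-aligned)
18..24  -- padding (6B)
24..56  height  (32B, 8-aligned)
56..57  stride  (1B, 1-aligned)
57..60  -- padding (3B)
60..64  layer  (4B, 4-aligned)
64..68  depth  (4B, 4-aligned)
68..72  -- tail padding (4B)
sizeof = 72, alignof = 8
— Meta2 —
0..32  height  (32B, 8-aligned)
32..40  pitch  (8B, 8-aligned)
40..44  width  (4B, 4-aligned)
44..48  layer  (4B, 4-aligned)
48..52  depth  (4B, 4-aligned)
52..58  mip_level  (6B, 2-aligned)
58..59  stride  (1B, 1-aligned)
59..64  -- tail padding (5B)
sizeof = 64, alignof = 8
72 − 64 = 8

8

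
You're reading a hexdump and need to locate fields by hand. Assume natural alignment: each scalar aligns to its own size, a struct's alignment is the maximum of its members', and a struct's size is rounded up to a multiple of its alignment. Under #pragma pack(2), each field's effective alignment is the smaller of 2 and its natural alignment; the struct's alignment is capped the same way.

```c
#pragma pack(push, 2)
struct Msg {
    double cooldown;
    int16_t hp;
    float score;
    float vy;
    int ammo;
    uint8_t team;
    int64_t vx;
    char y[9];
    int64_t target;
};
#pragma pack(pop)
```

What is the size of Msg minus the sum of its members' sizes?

cooldown at 0 (size 8, align 2) → ends 8
hp at 8 (size 2, align 2) → ends 10
score at 10 (size 4, align 2) → ends 14
vy at 14 (size 4, align 2) → ends 18
ammo at 18 (size 4, align 2) → ends 22
team at 22 (size 1, align 1) → ends 23
pad 1 to align 2 for vx
vx at 24 (size 8, align 2) → ends 32
y at 32 (size 9, align 1) → ends 41
pad 1 to align 2 for target
target at 42 (size 8, align 2) → ends 50
total 50 bytes, alignment 2
data bytes 48, size 50 → padding 2

2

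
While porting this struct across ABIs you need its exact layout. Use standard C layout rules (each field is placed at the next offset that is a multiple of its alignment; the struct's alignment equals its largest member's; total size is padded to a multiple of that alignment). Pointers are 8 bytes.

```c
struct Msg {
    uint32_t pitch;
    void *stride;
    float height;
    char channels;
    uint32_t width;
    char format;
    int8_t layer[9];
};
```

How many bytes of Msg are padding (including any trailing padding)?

0..4  pitch  (4B, 4-aligned)
4..8  -- padding (4B)
8..16  stride  (8B, 8-aligned)
16..20  height  (4B, 4-aligned)
20..21  channels  (1B, 1-aligned)
21..24  -- padding (3B)
24..28  width  (4B, 4-aligned)
28..29  format  (1B, 1-aligned)
29..38  layer  (9B, 1-aligned)
38..40  -- tail padding (2B)
sizeof = 40, alignof = 8
data bytes 31, size 40 → padding 9

9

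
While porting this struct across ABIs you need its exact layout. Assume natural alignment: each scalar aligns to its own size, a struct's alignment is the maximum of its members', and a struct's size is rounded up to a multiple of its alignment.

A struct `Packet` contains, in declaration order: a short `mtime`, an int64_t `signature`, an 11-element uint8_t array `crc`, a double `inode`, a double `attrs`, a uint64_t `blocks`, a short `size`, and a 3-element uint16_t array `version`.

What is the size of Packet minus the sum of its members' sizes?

11

mtime at 0 (size 2, align 2) → ends 2
pad 6 to align 8 for signature
signature at 8 (size 8, align 8) → ends 16
crc at 16 (size 11, align 1) → ends 27
pad 5 to align 8 for inode
inode at 32 (size 8, align 8) → ends 40
attrs at 40 (size 8, align 8) → ends 48
blocks at 48 (size 8, align 8) → ends 56
size at 56 (size 2, align 2) → ends 58
version at 58 (size 6, align 2) → ends 64
total 64 bytes, alignment 8
data bytes 53, size 64 → padding 11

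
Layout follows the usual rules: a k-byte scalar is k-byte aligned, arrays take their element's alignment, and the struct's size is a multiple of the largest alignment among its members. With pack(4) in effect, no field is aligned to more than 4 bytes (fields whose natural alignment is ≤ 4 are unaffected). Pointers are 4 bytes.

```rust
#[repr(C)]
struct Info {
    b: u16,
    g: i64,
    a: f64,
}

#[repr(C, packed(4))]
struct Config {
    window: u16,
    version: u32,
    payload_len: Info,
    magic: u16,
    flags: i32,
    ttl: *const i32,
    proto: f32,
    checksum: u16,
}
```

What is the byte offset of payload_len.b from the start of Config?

Info: 0..2  b  (2B, 2-aligned); 2..8  -- padding (6B); 8..16  g  (8B, 8-aligned); 16..24  a  (8B, 8-aligned); sizeof = 24, alignof = 8
0..2  window  (2B, 2-aligned)
2..4  -- padding (2B)
4..8  version  (4B, 4-aligned)
8..32  payload_len  (24B, 4-aligned)
within Info: b at 0
8 + 0 = 8

8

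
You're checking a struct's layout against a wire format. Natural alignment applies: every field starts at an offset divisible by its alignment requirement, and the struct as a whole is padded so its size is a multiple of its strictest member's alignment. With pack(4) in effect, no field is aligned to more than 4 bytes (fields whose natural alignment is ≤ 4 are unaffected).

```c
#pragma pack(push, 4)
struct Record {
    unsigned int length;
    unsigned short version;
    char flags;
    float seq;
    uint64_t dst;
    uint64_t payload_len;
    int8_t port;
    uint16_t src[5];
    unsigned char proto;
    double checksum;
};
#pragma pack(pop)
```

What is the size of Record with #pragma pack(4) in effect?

0..4  length  (4B, 4-aligned)
4..6  version  (2B, 2-aligned)
6..7  flags  (1B, 1-aligned)
7..8  -- padding (1B)
8..12  seq  (4B, 4-aligned)
12..20  dst  (8B, 4-aligned)
20..28  payload_len  (8B, 4-aligned)
28..29  port  (1B, 1-aligned)
29..30  -- padding (1B)
30..40  src  (10B, 2-aligned)
40..41  proto  (1B, 1-aligned)
41..44  -- padding (3B)
44..52  checksum  (8B, 4-aligned)
sizeof = 52, alignof = 4

52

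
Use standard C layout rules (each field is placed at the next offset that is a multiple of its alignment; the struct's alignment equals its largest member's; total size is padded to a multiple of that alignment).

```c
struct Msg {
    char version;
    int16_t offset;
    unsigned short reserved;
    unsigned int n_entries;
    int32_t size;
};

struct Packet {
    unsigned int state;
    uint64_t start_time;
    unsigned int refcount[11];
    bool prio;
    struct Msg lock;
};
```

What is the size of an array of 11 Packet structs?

Msg: version at 0 (size 1, align 1) → ends 1; pad 1 to align 2 for offset; offset at 2 (size 2, align 2) → ends 4; reserved at 4 (size 2, align 2) → ends 6; pad 2 to align 4 for n_entries; n_entries at 8 (size 4, align 4) → ends 12; size at 12 (size 4, align 4) → ends 16; total 16 bytes, alignment 4
state at 0 (size 4, align 4) → ends 4
pad 4 to align 8 for start_time
start_time at 8 (size 8, align 8) → ends 16
refcount at 16 (size 44, align 4) → ends 60
prio at 60 (size 1, align 1) → ends 61
pad 3 to align 4 for lock
lock at 64 (size 16, align 4) → ends 80
total 80 bytes, alignment 8
array of 11: 11 × 80 = 880

880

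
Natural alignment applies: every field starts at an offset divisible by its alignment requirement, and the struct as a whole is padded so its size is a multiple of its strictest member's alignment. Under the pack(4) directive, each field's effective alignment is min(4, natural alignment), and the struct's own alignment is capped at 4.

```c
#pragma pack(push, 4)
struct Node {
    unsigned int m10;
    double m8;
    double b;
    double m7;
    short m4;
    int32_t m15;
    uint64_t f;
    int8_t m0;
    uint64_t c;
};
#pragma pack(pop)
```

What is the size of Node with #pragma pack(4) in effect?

0..4  m10  (4B, 4-aligned)
4..12  m8  (8B, 4-aligned)
12..20  b  (8B, 4-aligned)
20..28  m7  (8B, 4-aligned)
28..30  m4  (2B, 2-aligned)
30..32  -- padding (2B)
32..36  m15  (4B, 4-aligned)
36..44  f  (8B, 4-aligned)
44..45  m0  (1B, 1-aligned)
45..48  -- padding (3B)
48..56  c  (8B, 4-aligned)
sizeof = 56, alignof = 4

56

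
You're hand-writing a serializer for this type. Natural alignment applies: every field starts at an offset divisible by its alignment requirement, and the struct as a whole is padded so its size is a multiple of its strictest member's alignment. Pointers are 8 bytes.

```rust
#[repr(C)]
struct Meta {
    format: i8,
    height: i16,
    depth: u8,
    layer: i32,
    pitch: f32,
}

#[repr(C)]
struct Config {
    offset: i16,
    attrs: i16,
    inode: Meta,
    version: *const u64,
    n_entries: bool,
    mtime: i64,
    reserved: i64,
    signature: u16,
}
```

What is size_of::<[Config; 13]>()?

Meta: @0: format [1B, align 1] → 1; +1 pad (align 2); @2: height [2B, align 2] → 4; @4: depth [1B, align 1] → 5; +3 pad (align 4); @8: layer [4B, align 4] → 12; @12: pitch [4B, align 4] → 16; size 16, align 4
@0: offset [2B, align 2] → 2
@2: attrs [2B, align 2] → 4
@4: inode [16B, align 4] → 20
+4 pad (align 8)
@24: version [8B, align 8] → 32
@32: n_entries [1B, align 1] → 33
+7 pad (align 8)
@40: mtime [8B, align 8] → 48
@48: reserved [8B, align 8] → 56
@56: signature [2B, align 2] → 58
+6 tail pad (align 8)
size 64, align 8
array of 13: 13 × 64 = 832

832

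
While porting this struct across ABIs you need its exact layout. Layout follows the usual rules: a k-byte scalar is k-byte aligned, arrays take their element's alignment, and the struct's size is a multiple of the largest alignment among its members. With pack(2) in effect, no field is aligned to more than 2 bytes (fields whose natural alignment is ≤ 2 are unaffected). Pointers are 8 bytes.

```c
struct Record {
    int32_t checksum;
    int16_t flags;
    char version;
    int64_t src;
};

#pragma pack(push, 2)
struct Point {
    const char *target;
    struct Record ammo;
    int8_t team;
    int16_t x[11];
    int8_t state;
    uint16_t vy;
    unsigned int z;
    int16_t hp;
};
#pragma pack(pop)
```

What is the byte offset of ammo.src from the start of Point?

16

Record: @0: checksum [4B, align 4] → 4; @4: flags [2B, align 2] → 6; @6: version [1B, align 1] → 7; +1 pad (align 8); @8: src [8B, align 8] → 16; size 16, align 8
@0: target [8B, align 2] → 8
@8: ammo [16B, align 2] → 24
within Record: src at 8
8 + 8 = 16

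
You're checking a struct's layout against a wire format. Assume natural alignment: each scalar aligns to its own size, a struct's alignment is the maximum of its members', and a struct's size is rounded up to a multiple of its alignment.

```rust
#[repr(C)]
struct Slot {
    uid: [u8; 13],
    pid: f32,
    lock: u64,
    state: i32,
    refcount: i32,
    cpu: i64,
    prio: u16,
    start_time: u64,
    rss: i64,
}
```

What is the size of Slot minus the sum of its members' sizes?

0..13  uid  (13B, 1-aligned)
13..16  -- padding (3B)
16..20  pid  (4B, 4-aligned)
20..24  -- padding (4B)
24..32  lock  (8B, 8-aligned)
32..36  state  (4B, 4-aligned)
36..40  refcount  (4B, 4-aligned)
40..48  cpu  (8B, 8-aligned)
48..50  prio  (2B, 2-aligned)
50..56  -- padding (6B)
56..64  start_time  (8B, 8-aligned)
64..72  rss  (8B, 8-aligned)
sizeof = 72, alignof = 8
data bytes 59, size 72 → padding 13

13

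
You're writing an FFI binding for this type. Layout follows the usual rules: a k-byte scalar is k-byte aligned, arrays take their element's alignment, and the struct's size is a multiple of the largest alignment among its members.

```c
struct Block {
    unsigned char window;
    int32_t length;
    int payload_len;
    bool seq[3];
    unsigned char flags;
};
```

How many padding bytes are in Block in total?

@0: window [1B, align 1] → 1
+3 pad (align 4)
@4: length [4B, align 4] → 8
@8: payload_len [4B, align 4] → 12
@12: seq [3B, align 1] → 15
@15: flags [1B, align 1] → 16
size 16, align 4
data bytes 13, size 16 → padding 3

3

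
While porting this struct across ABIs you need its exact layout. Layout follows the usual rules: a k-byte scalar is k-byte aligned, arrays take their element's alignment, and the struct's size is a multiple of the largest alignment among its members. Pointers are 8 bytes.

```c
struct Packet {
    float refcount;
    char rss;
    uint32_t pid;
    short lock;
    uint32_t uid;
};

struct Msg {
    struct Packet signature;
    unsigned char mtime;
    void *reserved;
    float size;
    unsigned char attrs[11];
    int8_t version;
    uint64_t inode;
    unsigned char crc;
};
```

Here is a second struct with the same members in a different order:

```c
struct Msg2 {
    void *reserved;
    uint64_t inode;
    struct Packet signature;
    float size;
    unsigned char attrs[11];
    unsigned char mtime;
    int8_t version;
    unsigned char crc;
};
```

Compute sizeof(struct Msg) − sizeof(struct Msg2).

Packet: refcount at 0 (size 4, align 4) → ends 4; rss at 4 (size 1, align 1) → ends 5; pad 3 to align 4 for pid; pid at 8 (size 4, align 4) → ends 12; lock at 12 (size 2, align 2) → ends 14; pad 2 to align 4 for uid; uid at 16 (size 4, align 4) → ends 20; total 20 bytes, alignment 4
signature at 0 (size 20, align 4) → ends 20
mtime at 20 (size 1, align 1) → ends 21
pad 3 to align 8 for reserved
reserved at 24 (size 8, align 8) → ends 32
size at 32 (size 4, align 4) → ends 36
attrs at 36 (size 11, align 1) → ends 47
version at 47 (size 1, align 1) → ends 48
inode at 48 (size 8, align 8) → ends 56
crc at 56 (size 1, align 1) → ends 57
tail pad 7 to reach multiple of 8
total 64 bytes, alignment 8
— Msg2 —
reserved at 0 (size 8, align 8) → ends 8
inode at 8 (size 8, align 8) → ends 16
signature at 16 (size 20, align 4) → ends 36
size at 36 (size 4, align 4) → ends 40
attrs at 40 (size 11, align 1) → ends 51
mtime at 51 (size 1, align 1) → ends 52
version at 52 (size 1, align 1) → ends 53
crc at 53 (size 1, align 1) → ends 54
tail pad 2 to reach multiple of 8
total 56 bytes, alignment 8
64 − 56 = 8

8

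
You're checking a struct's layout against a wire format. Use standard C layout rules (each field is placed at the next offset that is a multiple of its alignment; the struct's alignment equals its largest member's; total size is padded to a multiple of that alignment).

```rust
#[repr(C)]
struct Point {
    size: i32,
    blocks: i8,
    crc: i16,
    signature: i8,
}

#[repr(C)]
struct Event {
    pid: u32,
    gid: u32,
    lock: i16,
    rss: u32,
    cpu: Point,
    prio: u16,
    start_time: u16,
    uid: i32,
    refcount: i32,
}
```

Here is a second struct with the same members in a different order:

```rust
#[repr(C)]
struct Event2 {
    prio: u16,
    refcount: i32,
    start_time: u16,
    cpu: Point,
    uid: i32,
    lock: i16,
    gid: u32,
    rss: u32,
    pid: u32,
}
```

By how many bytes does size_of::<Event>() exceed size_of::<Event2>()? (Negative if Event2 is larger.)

Point: size at 0 (size 4, align 4) → ends 4; blocks at 4 (size 1, align 1) → ends 5; pad 1 to align 2 for crc; crc at 6 (size 2, align 2) → ends 8; signature at 8 (size 1, align 1) → ends 9; tail pad 3 to reach multiple of 4; total 12 bytes, alignment 4
pid at 0 (size 4, align 4) → ends 4
gid at 4 (size 4, align 4) → ends 8
lock at 8 (size 2, align 2) → ends 10
pad 2 to align 4 for rss
rss at 12 (size 4, align 4) → ends 16
cpu at 16 (size 12, align 4) → ends 28
prio at 28 (size 2, align 2) → ends 30
start_time at 30 (size 2, align 2) → ends 32
uid at 32 (size 4, align 4) → ends 36
refcount at 36 (size 4, align 4) → ends 40
total 40 bytes, alignment 4
— Event2 —
prio at 0 (size 2, align 2) → ends 2
pad 2 to align 4 for refcount
refcount at 4 (size 4, align 4) → ends 8
start_time at 8 (size 2, align 2) → ends 10
pad 2 to align 4 for cpu
cpu at 12 (size 12, align 4) → ends 24
uid at 24 (size 4, align 4) → ends 28
lock at 28 (size 2, align 2) → ends 30
pad 2 to align 4 for gid
gid at 32 (size 4, align 4) → ends 36
rss at 36 (size 4, align 4) → ends 40
pid at 40 (size 4, align 4) → ends 44
total 44 bytes, alignment 4
40 − 44 = -4

-4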